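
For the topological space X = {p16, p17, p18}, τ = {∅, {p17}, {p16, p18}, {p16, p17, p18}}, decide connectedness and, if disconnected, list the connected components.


(X, τ) is disconnected; components = [{p17}, {p16, p18}].

Find clopen sets (U ∈ τ with X ∖ U ∈ τ):
  U = ∅, X ∖ U = {p16, p17, p18} — both open, so U is clopen.
  U = {p17}, X ∖ U = {p16, p18} — both open, so U is clopen.
  U = {p16, p18}, X ∖ U = {p17} — both open, so U is clopen.
  U = {p16, p17, p18}, X ∖ U = ∅ — both open, so U is clopen.
Nontrivial clopen(s) exist: e.g. {p17}. So (X, τ) is disconnected.
Compute connected components by grouping points that agree on all clopens:
  component: {p17}
  component: {p16, p18}


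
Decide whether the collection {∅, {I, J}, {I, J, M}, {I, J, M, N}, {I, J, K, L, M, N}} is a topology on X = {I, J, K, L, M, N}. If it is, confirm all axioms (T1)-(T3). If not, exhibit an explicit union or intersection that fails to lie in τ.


τ IS a topology on X.

Axiom (T1): ∅ ∈ τ? Yes; X ∈ τ? Yes.
Axiom (T2/T3): check pairwise unions and intersections of members of τ.
All pairwise intersections and unions checked — each lies in τ. Therefore τ satisfies (T1), (T2), (T3): it IS a topology on X.


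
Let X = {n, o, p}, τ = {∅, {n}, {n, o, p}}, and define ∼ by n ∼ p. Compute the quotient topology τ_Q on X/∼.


X/∼ = {[n=p], [o]}; |τ_Q| = 2.

Equivalence classes: [n=p], [o].
Quotient map π: X → X/∼ sends n ↦ [n=p], o ↦ [o], p ↦ [n=p].
For each subset V ⊆ X/∼, compute π^{-1}(V) ⊆ X and check whether π^{-1}(V) ∈ τ. V is open in τ_Q iff π^{-1}(V) ∈ τ.
  V = {}: π^{-1}(V) = ∅ ∈ τ ✓.
  V = {[n=p]}: π^{-1}(V) = {n, p} ∉ τ ✗.
  V = {[o]}: π^{-1}(V) = {o} ∉ τ ✗.
  V = {[n=p], [o]}: π^{-1}(V) = {n, o, p} ∈ τ ✓.
Open sets in the quotient: τ_Q = {{}, {[n=p], [o]}} (2 elements).


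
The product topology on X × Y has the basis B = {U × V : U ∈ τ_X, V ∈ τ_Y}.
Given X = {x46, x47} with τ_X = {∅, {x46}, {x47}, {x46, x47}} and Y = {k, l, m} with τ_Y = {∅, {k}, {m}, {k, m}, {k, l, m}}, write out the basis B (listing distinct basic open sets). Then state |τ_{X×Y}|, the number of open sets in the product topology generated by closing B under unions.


Basis B = {∅ × ∅, {x46} × {k}, {x46} × {m}, {x47} × {k}, {x47} × {m}, {x46} × {k, m}, {x46, x47} × {k}, {x46, x47} × {m}, {x47} × {k, m}, {x46} × {k, l, m}, {x47} × {k, l, m}, {x46, x47} × {k, m}, {x46, x47} × {k, l, m}}; |τ_{X×Y}| = 25.

Enumerate products U × V with U ∈ τ_X, V ∈ τ_Y (deduplicated):
  ∅ × ∅ = {} (∅)
  {x46} × {k} = {(x46,k)}
  {x46} × {m} = {(x46,m)}
  {x47} × {k} = {(x47,k)}
  {x47} × {m} = {(x47,m)}
  {x46} × {k, m} = {(x46,k), (x46,m)}
  {x46, x47} × {k} = {(x46,k), (x47,k)}
  {x46, x47} × {m} = {(x46,m), (x47,m)}
  {x47} × {k, m} = {(x47,k), (x47,m)}
  {x46} × {k, l, m} = {(x46,k), (x46,l), (x46,m)}
  {x47} × {k, l, m} = {(x47,k), (x47,l), (x47,m)}
  {x46, x47} × {k, m} = {(x46,k), (x46,m), (x47,k), (x47,m)}
  {x46, x47} × {k, l, m} = {(x46,k), (x46,l), (x46,m), (x47,k), (x47,l), (x47,m)}
These 13 distinct sets form the basis B.
Close under arbitrary unions to get τ_{X×Y}; counting gives |τ_{X×Y}| = 25.


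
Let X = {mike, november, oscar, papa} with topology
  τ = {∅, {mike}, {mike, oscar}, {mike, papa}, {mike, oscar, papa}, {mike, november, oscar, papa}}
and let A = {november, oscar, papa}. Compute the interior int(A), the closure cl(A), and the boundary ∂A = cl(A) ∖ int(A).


int(A) = ∅, cl(A) = {november, oscar, papa}, ∂A = {november, oscar, papa}.

Closed sets in (X, τ) are complements of opens:
  closed(X, τ) = {∅, {november}, {november, oscar}, {november, papa}, {november, oscar, papa}, {mike, november, oscar, papa}}.
int(A) = ⋃ {U ∈ τ : U ⊆ A}. Opens contained in A: ∅.
Taking the union of these: int(A) = ∅.
cl(A) = ⋂ {C closed : A ⊆ C}. Closed sets containing A: {november, oscar, papa}, {mike, november, oscar, papa}.
Intersecting these: cl(A) = {november, oscar, papa}.
∂A = cl(A) ∖ int(A) = {november, oscar, papa} ∖ ∅ = {november, oscar, papa}.


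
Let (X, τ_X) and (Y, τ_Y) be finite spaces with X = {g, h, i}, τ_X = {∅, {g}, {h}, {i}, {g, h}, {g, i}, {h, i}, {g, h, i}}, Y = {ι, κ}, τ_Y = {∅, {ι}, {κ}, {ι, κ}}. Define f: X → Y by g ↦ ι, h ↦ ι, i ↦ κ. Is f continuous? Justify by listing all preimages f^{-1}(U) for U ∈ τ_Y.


f IS continuous.

Compute f^{-1}(U) for each U ∈ τ_Y:
  U = ∅: f^{-1}(U) = ∅ ∈ τ_X ✓.
  U = {ι}: f^{-1}(U) = {g, h} ∈ τ_X ✓.
  U = {κ}: f^{-1}(U) = {i} ∈ τ_X ✓.
  U = {ι, κ}: f^{-1}(U) = {g, h, i} ∈ τ_X ✓.
Every preimage lies in τ_X, so f IS continuous.


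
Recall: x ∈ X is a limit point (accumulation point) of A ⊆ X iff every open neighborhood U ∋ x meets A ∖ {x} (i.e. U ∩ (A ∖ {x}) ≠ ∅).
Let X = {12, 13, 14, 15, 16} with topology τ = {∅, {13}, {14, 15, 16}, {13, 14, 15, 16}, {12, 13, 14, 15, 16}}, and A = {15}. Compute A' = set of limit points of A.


A' = {12, 14, 16}

For each x ∈ X, list the open sets U ∈ τ with x ∈ U, then check whether U ∩ (A ∖ {x}) ≠ ∅ for every such U.
  x = 12: opens ∋ x are {12, 13, 14, 15, 16}; each meets A ∖ {12}, so x IS a limit point.
  x = 13: open {13} ∋ x has {13} ∩ (A ∖ {13}) = ∅, so x is NOT a limit point.
  x = 14: opens ∋ x are {14, 15, 16}, {13, 14, 15, 16}, {12, 13, 14, 15, 16}; each meets A ∖ {14}, so x IS a limit point.
  x = 15: open {14, 15, 16} ∋ x has {14, 15, 16} ∩ (A ∖ {15}) = ∅, so x is NOT a limit point.
  x = 16: opens ∋ x are {14, 15, 16}, {13, 14, 15, 16}, {12, 13, 14, 15, 16}; each meets A ∖ {16}, so x IS a limit point.
Collecting: A' = {12, 14, 16}.


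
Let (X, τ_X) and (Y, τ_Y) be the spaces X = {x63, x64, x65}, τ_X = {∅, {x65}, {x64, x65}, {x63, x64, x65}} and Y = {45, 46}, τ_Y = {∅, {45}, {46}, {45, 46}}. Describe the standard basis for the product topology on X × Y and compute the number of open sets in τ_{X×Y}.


Basis B = {∅ × ∅, {x65} × {45}, {x65} × {46}, {x64, x65} × {45}, {x64, x65} × {46}, {x65} × {45, 46}, {x63, x64, x65} × {45}, {x63, x64, x65} × {46}, {x64, x65} × {45, 46}, {x63, x64, x65} × {45, 46}}; |τ_{X×Y}| = 16.

Enumerate products U × V with U ∈ τ_X, V ∈ τ_Y (deduplicated):
  ∅ × ∅ = {} (∅)
  {x65} × {45} = {(x65,45)}
  {x65} × {46} = {(x65,46)}
  {x64, x65} × {45} = {(x64,45), (x65,45)}
  {x64, x65} × {46} = {(x64,46), (x65,46)}
  {x65} × {45, 46} = {(x65,45), (x65,46)}
  {x63, x64, x65} × {45} = {(x63,45), (x64,45), (x65,45)}
  {x63, x64, x65} × {46} = {(x63,46), (x64,46), (x65,46)}
  {x64, x65} × {45, 46} = {(x64,45), (x64,46), (x65,45), (x65,46)}
  {x63, x64, x65} × {45, 46} = {(x63,45), (x63,46), (x64,45), (x64,46), (x65,45), (x65,46)}
These 10 distinct sets form the basis B.
Close under arbitrary unions to get τ_{X×Y}; counting gives |τ_{X×Y}| = 16.


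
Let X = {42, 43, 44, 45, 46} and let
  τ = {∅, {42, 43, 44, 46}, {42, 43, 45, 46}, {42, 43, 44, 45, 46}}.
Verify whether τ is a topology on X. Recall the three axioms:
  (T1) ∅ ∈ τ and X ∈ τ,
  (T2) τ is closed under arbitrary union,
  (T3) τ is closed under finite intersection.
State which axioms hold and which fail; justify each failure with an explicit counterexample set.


τ is NOT a topology on X.

Axiom (T1): ∅ ∈ τ? Yes; X ∈ τ? Yes.
Axiom (T2/T3): check pairwise unions and intersections of members of τ.
Counterexample for (T3): {42, 43, 44, 46} ∩ {42, 43, 45, 46} = {42, 43, 46} ∉ τ. Therefore τ is NOT a topology.


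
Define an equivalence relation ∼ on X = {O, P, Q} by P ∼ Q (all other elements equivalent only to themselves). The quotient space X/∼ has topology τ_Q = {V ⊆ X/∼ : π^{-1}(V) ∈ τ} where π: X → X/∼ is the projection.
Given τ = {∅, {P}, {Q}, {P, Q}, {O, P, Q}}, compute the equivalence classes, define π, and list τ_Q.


X/∼ = {[O], [P=Q]}; |τ_Q| = 3.

Equivalence classes: [O], [P=Q].
Quotient map π: X → X/∼ sends O ↦ [O], P ↦ [P=Q], Q ↦ [P=Q].
For each subset V ⊆ X/∼, compute π^{-1}(V) ⊆ X and check whether π^{-1}(V) ∈ τ. V is open in τ_Q iff π^{-1}(V) ∈ τ.
  V = {}: π^{-1}(V) = ∅ ∈ τ ✓.
  V = {[O]}: π^{-1}(V) = {O} ∉ τ ✗.
  V = {[P=Q]}: π^{-1}(V) = {P, Q} ∈ τ ✓.
  V = {[O], [P=Q]}: π^{-1}(V) = {O, P, Q} ∈ τ ✓.
Open sets in the quotient: τ_Q = {{}, {[P=Q]}, {[O], [P=Q]}} (3 elements).


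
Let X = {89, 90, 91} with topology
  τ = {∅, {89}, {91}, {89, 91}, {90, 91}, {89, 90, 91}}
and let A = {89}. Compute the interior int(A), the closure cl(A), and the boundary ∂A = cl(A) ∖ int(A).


int(A) = {89}, cl(A) = {89}, ∂A = ∅.

Closed sets in (X, τ) are complements of opens:
  closed(X, τ) = {∅, {89}, {90}, {89, 90}, {90, 91}, {89, 90, 91}}.
int(A) = ⋃ {U ∈ τ : U ⊆ A}. Opens contained in A: ∅, {89}.
Taking the union of these: int(A) = {89}.
cl(A) = ⋂ {C closed : A ⊆ C}. Closed sets containing A: {89}, {89, 90}, {89, 90, 91}.
Intersecting these: cl(A) = {89}.
∂A = cl(A) ∖ int(A) = {89} ∖ {89} = ∅.


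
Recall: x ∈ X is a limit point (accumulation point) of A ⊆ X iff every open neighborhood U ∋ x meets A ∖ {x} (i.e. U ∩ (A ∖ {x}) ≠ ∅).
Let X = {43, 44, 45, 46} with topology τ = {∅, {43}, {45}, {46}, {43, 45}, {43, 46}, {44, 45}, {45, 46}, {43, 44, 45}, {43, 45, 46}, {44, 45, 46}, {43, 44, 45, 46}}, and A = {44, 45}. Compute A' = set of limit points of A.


A' = {44}

For each x ∈ X, list the open sets U ∈ τ with x ∈ U, then check whether U ∩ (A ∖ {x}) ≠ ∅ for every such U.
  x = 43: open {43} ∋ x has {43} ∩ (A ∖ {43}) = ∅, so x is NOT a limit point.
  x = 44: opens ∋ x are {44, 45}, {43, 44, 45}, {44, 45, 46}, {43, 44, 45, 46}; each meets A ∖ {44}, so x IS a limit point.
  x = 45: open {45} ∋ x has {45} ∩ (A ∖ {45}) = ∅, so x is NOT a limit point.
  x = 46: open {46} ∋ x has {46} ∩ (A ∖ {46}) = ∅, so x is NOT a limit point.
Collecting: A' = {44}.


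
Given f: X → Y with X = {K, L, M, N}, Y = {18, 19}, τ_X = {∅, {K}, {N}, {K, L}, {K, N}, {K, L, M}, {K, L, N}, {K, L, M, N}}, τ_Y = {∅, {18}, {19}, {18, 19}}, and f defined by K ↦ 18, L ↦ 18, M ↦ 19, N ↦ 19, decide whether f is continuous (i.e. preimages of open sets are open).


f is NOT continuous.

Compute f^{-1}(U) for each U ∈ τ_Y:
  U = ∅: f^{-1}(U) = ∅ ∈ τ_X ✓.
  U = {18}: f^{-1}(U) = {K, L} ∈ τ_X ✓.
  U = {19}: f^{-1}(U) = {M, N} ∉ τ_X ✗.
  U = {18, 19}: f^{-1}(U) = {K, L, M, N} ∈ τ_X ✓.
Found U = {19} with f^{-1}(U) = {M, N} not in τ_X. Therefore f is NOT continuous.


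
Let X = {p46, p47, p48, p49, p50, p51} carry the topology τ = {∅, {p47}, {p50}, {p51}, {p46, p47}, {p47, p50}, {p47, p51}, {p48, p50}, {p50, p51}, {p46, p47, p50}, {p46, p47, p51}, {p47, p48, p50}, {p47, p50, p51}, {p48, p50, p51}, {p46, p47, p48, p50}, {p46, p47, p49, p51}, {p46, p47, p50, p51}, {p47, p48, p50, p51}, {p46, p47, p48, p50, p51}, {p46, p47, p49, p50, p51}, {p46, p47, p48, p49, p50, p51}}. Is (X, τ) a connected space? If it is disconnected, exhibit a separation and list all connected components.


(X, τ) is disconnected; components = [{p48, p50}, {p46, p47, p49, p51}].

Find clopen sets (U ∈ τ with X ∖ U ∈ τ):
  U = ∅, X ∖ U = {p46, p47, p48, p49, p50, p51} — both open, so U is clopen.
  U = {p48, p50}, X ∖ U = {p46, p47, p49, p51} — both open, so U is clopen.
  U = {p46, p47, p49, p51}, X ∖ U = {p48, p50} — both open, so U is clopen.
  U = {p46, p47, p48, p49, p50, p51}, X ∖ U = ∅ — both open, so U is clopen.
Nontrivial clopen(s) exist: e.g. {p48, p50}. So (X, τ) is disconnected.
Compute connected components by grouping points that agree on all clopens:
  component: {p48, p50}
  component: {p46, p47, p49, p51}


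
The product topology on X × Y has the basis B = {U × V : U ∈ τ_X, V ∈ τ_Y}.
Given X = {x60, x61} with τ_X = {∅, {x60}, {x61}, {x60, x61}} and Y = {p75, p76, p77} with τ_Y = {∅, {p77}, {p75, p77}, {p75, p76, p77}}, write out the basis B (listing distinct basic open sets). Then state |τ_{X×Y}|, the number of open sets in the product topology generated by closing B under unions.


Basis B = {∅ × ∅, {x60} × {p77}, {x61} × {p77}, {x60} × {p75, p77}, {x60, x61} × {p77}, {x61} × {p75, p77}, {x60} × {p75, p76, p77}, {x61} × {p75, p76, p77}, {x60, x61} × {p75, p77}, {x60, x61} × {p75, p76, p77}}; |τ_{X×Y}| = 16.

Enumerate products U × V with U ∈ τ_X, V ∈ τ_Y (deduplicated):
  ∅ × ∅ = {} (∅)
  {x60} × {p77} = {(x60,p77)}
  {x61} × {p77} = {(x61,p77)}
  {x60} × {p75, p77} = {(x60,p75), (x60,p77)}
  {x60, x61} × {p77} = {(x60,p77), (x61,p77)}
  {x61} × {p75, p77} = {(x61,p75), (x61,p77)}
  {x60} × {p75, p76, p77} = {(x60,p75), (x60,p76), (x60,p77)}
  {x61} × {p75, p76, p77} = {(x61,p75), (x61,p76), (x61,p77)}
  {x60, x61} × {p75, p77} = {(x60,p75), (x60,p77), (x61,p75), (x61,p77)}
  {x60, x61} × {p75, p76, p77} = {(x60,p75), (x60,p76), (x60,p77), (x61,p75), (x61,p76), (x61,p77)}
These 10 distinct sets form the basis B.
Close under arbitrary unions to get τ_{X×Y}; counting gives |τ_{X×Y}| = 16.


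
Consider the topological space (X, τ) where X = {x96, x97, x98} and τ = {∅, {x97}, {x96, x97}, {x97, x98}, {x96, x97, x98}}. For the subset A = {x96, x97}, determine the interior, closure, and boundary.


int(A) = {x96, x97}, cl(A) = {x96, x97, x98}, ∂A = {x98}.

Closed sets in (X, τ) are complements of opens:
  closed(X, τ) = {∅, {x96}, {x98}, {x96, x98}, {x96, x97, x98}}.
int(A) = ⋃ {U ∈ τ : U ⊆ A}. Opens contained in A: ∅, {x97}, {x96, x97}.
Taking the union of these: int(A) = {x96, x97}.
cl(A) = ⋂ {C closed : A ⊆ C}. Closed sets containing A: {x96, x97, x98}.
Intersecting these: cl(A) = {x96, x97, x98}.
∂A = cl(A) ∖ int(A) = {x96, x97, x98} ∖ {x96, x97} = {x98}.


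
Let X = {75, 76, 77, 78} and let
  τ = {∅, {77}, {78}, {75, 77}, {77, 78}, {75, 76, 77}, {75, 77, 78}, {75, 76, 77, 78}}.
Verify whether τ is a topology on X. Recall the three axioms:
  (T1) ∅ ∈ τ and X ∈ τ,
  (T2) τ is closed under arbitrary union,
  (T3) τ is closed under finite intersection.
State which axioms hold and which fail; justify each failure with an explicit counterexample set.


τ IS a topology on X.

Axiom (T1): ∅ ∈ τ? Yes; X ∈ τ? Yes.
Axiom (T2/T3): check pairwise unions and intersections of members of τ.
All pairwise intersections and unions checked — each lies in τ. Therefore τ satisfies (T1), (T2), (T3): it IS a topology on X.


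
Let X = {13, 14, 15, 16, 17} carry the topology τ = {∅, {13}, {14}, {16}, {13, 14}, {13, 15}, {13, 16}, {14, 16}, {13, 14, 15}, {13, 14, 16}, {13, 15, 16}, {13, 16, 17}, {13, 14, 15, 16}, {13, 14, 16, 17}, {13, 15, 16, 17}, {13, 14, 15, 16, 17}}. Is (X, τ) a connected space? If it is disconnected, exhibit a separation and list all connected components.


(X, τ) is disconnected; components = [{14}, {13, 15, 16, 17}].

Find clopen sets (U ∈ τ with X ∖ U ∈ τ):
  U = ∅, X ∖ U = {13, 14, 15, 16, 17} — both open, so U is clopen.
  U = {14}, X ∖ U = {13, 15, 16, 17} — both open, so U is clopen.
  U = {13, 15, 16, 17}, X ∖ U = {14} — both open, so U is clopen.
  U = {13, 14, 15, 16, 17}, X ∖ U = ∅ — both open, so U is clopen.
Nontrivial clopen(s) exist: e.g. {14}. So (X, τ) is disconnected.
Compute connected components by grouping points that agree on all clopens:
  component: {14}
  component: {13, 15, 16, 17}


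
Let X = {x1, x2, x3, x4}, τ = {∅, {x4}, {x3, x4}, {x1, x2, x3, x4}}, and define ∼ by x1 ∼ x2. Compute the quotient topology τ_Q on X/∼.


X/∼ = {[x1=x2], [x3], [x4]}; |τ_Q| = 4.

Equivalence classes: [x1=x2], [x3], [x4].
Quotient map π: X → X/∼ sends x1 ↦ [x1=x2], x2 ↦ [x1=x2], x3 ↦ [x3], x4 ↦ [x4].
For each subset V ⊆ X/∼, compute π^{-1}(V) ⊆ X and check whether π^{-1}(V) ∈ τ. V is open in τ_Q iff π^{-1}(V) ∈ τ.
  V = {}: π^{-1}(V) = ∅ ∈ τ ✓.
  V = {[x1=x2]}: π^{-1}(V) = {x1, x2} ∉ τ ✗.
  V = {[x3]}: π^{-1}(V) = {x3} ∉ τ ✗.
  V = {[x1=x2], [x3]}: π^{-1}(V) = {x1, x2, x3} ∉ τ ✗.
  V = {[x4]}: π^{-1}(V) = {x4} ∈ τ ✓.
  V = {[x1=x2], [x4]}: π^{-1}(V) = {x1, x2, x4} ∉ τ ✗.
  V = {[x3], [x4]}: π^{-1}(V) = {x3, x4} ∈ τ ✓.
  V = {[x1=x2], [x3], [x4]}: π^{-1}(V) = {x1, x2, x3, x4} ∈ τ ✓.
Open sets in the quotient: τ_Q = {{}, {[x4]}, {[x3], [x4]}, {[x1=x2], [x3], [x4]}} (4 elements).


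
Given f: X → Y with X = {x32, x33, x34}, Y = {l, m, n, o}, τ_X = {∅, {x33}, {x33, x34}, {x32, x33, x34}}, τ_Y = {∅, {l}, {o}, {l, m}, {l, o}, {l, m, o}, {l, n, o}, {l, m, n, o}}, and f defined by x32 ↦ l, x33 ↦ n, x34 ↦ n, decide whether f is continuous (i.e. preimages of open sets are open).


f is NOT continuous.

Compute f^{-1}(U) for each U ∈ τ_Y:
  U = ∅: f^{-1}(U) = ∅ ∈ τ_X ✓.
  U = {l}: f^{-1}(U) = {x32} ∉ τ_X ✗.
  U = {o}: f^{-1}(U) = ∅ ∈ τ_X ✓.
  U = {l, m}: f^{-1}(U) = {x32} ∉ τ_X ✗.
  U = {l, o}: f^{-1}(U) = {x32} ∉ τ_X ✗.
  U = {l, m, o}: f^{-1}(U) = {x32} ∉ τ_X ✗.
  U = {l, n, o}: f^{-1}(U) = {x32, x33, x34} ∈ τ_X ✓.
  U = {l, m, n, o}: f^{-1}(U) = {x32, x33, x34} ∈ τ_X ✓.
Found U = {l} with f^{-1}(U) = {x32} not in τ_X. Therefore f is NOT continuous.


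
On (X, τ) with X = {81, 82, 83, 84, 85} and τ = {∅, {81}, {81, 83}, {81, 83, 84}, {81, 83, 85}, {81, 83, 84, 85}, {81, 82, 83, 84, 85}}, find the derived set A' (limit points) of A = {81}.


A' = {82, 83, 84, 85}

For each x ∈ X, list the open sets U ∈ τ with x ∈ U, then check whether U ∩ (A ∖ {x}) ≠ ∅ for every such U.
  x = 81: open {81} ∋ x has {81} ∩ (A ∖ {81}) = ∅, so x is NOT a limit point.
  x = 82: opens ∋ x are {81, 82, 83, 84, 85}; each meets A ∖ {82}, so x IS a limit point.
  x = 83: opens ∋ x are {81, 83}, {81, 83, 84}, {81, 83, 85}, {81, 83, 84, 85}, {81, 82, 83, 84, 85}; each meets A ∖ {83}, so x IS a limit point.
  x = 84: opens ∋ x are {81, 83, 84}, {81, 83, 84, 85}, {81, 82, 83, 84, 85}; each meets A ∖ {84}, so x IS a limit point.
  x = 85: opens ∋ x are {81, 83, 85}, {81, 83, 84, 85}, {81, 82, 83, 84, 85}; each meets A ∖ {85}, so x IS a limit point.
Collecting: A' = {82, 83, 84, 85}.


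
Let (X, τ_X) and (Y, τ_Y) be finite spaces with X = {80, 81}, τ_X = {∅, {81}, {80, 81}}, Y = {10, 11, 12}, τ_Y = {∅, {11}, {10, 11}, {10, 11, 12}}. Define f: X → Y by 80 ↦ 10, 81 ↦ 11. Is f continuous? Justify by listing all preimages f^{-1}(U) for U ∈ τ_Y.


f IS continuous.

Compute f^{-1}(U) for each U ∈ τ_Y:
  U = ∅: f^{-1}(U) = ∅ ∈ τ_X ✓.
  U = {11}: f^{-1}(U) = {81} ∈ τ_X ✓.
  U = {10, 11}: f^{-1}(U) = {80, 81} ∈ τ_X ✓.
  U = {10, 11, 12}: f^{-1}(U) = {80, 81} ∈ τ_X ✓.
Every preimage lies in τ_X, so f IS continuous.


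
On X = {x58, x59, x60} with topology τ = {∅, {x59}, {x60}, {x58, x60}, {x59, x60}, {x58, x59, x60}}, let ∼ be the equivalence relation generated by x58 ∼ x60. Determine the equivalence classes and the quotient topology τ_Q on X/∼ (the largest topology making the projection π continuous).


X/∼ = {[x58=x60], [x59]}; |τ_Q| = 4.

Equivalence classes: [x58=x60], [x59].
Quotient map π: X → X/∼ sends x58 ↦ [x58=x60], x59 ↦ [x59], x60 ↦ [x58=x60].
For each subset V ⊆ X/∼, compute π^{-1}(V) ⊆ X and check whether π^{-1}(V) ∈ τ. V is open in τ_Q iff π^{-1}(V) ∈ τ.
  V = {}: π^{-1}(V) = ∅ ∈ τ ✓.
  V = {[x58=x60]}: π^{-1}(V) = {x58, x60} ∈ τ ✓.
  V = {[x59]}: π^{-1}(V) = {x59} ∈ τ ✓.
  V = {[x58=x60], [x59]}: π^{-1}(V) = {x58, x59, x60} ∈ τ ✓.
Open sets in the quotient: τ_Q = {{}, {[x58=x60]}, {[x59]}, {[x58=x60], [x59]}} (4 elements).


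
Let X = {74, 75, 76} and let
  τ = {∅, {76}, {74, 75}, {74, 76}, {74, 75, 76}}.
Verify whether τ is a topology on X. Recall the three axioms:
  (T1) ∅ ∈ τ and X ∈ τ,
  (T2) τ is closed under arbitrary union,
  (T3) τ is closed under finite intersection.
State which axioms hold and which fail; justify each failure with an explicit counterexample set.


τ is NOT a topology on X.

Axiom (T1): ∅ ∈ τ? Yes; X ∈ τ? Yes.
Axiom (T2/T3): check pairwise unions and intersections of members of τ.
Counterexample for (T3): {74, 75} ∩ {74, 76} = {74} ∉ τ. Therefore τ is NOT a topology.


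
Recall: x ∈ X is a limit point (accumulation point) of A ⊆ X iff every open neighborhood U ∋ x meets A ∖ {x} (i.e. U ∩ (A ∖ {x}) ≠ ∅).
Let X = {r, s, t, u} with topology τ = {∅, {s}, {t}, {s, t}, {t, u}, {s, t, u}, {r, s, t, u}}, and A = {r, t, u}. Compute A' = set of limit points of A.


A' = {r, u}

For each x ∈ X, list the open sets U ∈ τ with x ∈ U, then check whether U ∩ (A ∖ {x}) ≠ ∅ for every such U.
  x = r: opens ∋ x are {r, s, t, u}; each meets A ∖ {r}, so x IS a limit point.
  x = s: open {s} ∋ x has {s} ∩ (A ∖ {s}) = ∅, so x is NOT a limit point.
  x = t: open {t} ∋ x has {t} ∩ (A ∖ {t}) = ∅, so x is NOT a limit point.
  x = u: opens ∋ x are {t, u}, {s, t, u}, {r, s, t, u}; each meets A ∖ {u}, so x IS a limit point.
Collecting: A' = {r, u}.


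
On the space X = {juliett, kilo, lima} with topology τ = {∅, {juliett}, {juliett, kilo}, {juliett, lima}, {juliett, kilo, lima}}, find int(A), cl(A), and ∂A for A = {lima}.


int(A) = ∅, cl(A) = {lima}, ∂A = {lima}.

Closed sets in (X, τ) are complements of opens:
  closed(X, τ) = {∅, {kilo}, {lima}, {kilo, lima}, {juliett, kilo, lima}}.
int(A) = ⋃ {U ∈ τ : U ⊆ A}. Opens contained in A: ∅.
Taking the union of these: int(A) = ∅.
cl(A) = ⋂ {C closed : A ⊆ C}. Closed sets containing A: {lima}, {kilo, lima}, {juliett, kilo, lima}.
Intersecting these: cl(A) = {lima}.
∂A = cl(A) ∖ int(A) = {lima} ∖ ∅ = {lima}.


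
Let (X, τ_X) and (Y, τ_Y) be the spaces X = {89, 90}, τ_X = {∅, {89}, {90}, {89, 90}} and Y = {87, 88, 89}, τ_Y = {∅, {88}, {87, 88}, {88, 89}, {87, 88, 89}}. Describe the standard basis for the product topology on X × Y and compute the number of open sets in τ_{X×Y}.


Basis B = {∅ × ∅, {89} × {88}, {90} × {88}, {89} × {87, 88}, {89} × {88, 89}, {89, 90} × {88}, {90} × {87, 88}, {90} × {88, 89}, {89} × {87, 88, 89}, {90} × {87, 88, 89}, {89, 90} × {87, 88}, {89, 90} × {88, 89}, {89, 90} × {87, 88, 89}}; |τ_{X×Y}| = 25.

Enumerate products U × V with U ∈ τ_X, V ∈ τ_Y (deduplicated):
  ∅ × ∅ = {} (∅)
  {89} × {88} = {(89,88)}
  {90} × {88} = {(90,88)}
  {89} × {87, 88} = {(89,87), (89,88)}
  {89} × {88, 89} = {(89,88), (89,89)}
  {89, 90} × {88} = {(89,88), (90,88)}
  {90} × {87, 88} = {(90,87), (90,88)}
  {90} × {88, 89} = {(90,88), (90,89)}
  {89} × {87, 88, 89} = {(89,87), (89,88), (89,89)}
  {90} × {87, 88, 89} = {(90,87), (90,88), (90,89)}
  {89, 90} × {87, 88} = {(89,87), (89,88), (90,87), (90,88)}
  {89, 90} × {88, 89} = {(89,88), (89,89), (90,88), (90,89)}
  {89, 90} × {87, 88, 89} = {(89,87), (89,88), (89,89), (90,87), (90,88), (90,89)}
These 13 distinct sets form the basis B.
Close under arbitrary unions to get τ_{X×Y}; counting gives |τ_{X×Y}| = 25.


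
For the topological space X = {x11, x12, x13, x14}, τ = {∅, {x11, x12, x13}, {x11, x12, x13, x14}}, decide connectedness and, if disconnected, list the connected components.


(X, τ) is connected.

Find clopen sets (U ∈ τ with X ∖ U ∈ τ):
  U = ∅, X ∖ U = {x11, x12, x13, x14} — both open, so U is clopen.
  U = {x11, x12, x13, x14}, X ∖ U = ∅ — both open, so U is clopen.
Only trivial clopens (∅ and X) exist, so (X, τ) is connected.
Compute connected components by grouping points that agree on all clopens:
  component: {x11, x12, x13, x14}


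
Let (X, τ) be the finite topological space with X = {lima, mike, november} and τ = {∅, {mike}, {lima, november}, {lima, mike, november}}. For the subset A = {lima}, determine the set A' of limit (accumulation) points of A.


A' = {november}

For each x ∈ X, list the open sets U ∈ τ with x ∈ U, then check whether U ∩ (A ∖ {x}) ≠ ∅ for every such U.
  x = lima: open {lima, november} ∋ x has {lima, november} ∩ (A ∖ {lima}) = ∅, so x is NOT a limit point.
  x = mike: open {mike} ∋ x has {mike} ∩ (A ∖ {mike}) = ∅, so x is NOT a limit point.
  x = november: opens ∋ x are {lima, november}, {lima, mike, november}; each meets A ∖ {november}, so x IS a limit point.
Collecting: A' = {november}.


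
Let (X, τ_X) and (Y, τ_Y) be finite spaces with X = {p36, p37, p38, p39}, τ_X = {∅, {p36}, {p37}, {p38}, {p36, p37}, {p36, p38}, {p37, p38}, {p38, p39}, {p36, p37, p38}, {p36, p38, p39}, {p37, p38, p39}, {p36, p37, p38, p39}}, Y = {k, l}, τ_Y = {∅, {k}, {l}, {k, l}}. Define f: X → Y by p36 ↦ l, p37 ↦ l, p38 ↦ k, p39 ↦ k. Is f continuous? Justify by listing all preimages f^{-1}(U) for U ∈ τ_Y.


f IS continuous.

Compute f^{-1}(U) for each U ∈ τ_Y:
  U = ∅: f^{-1}(U) = ∅ ∈ τ_X ✓.
  U = {k}: f^{-1}(U) = {p38, p39} ∈ τ_X ✓.
  U = {l}: f^{-1}(U) = {p36, p37} ∈ τ_X ✓.
  U = {k, l}: f^{-1}(U) = {p36, p37, p38, p39} ∈ τ_X ✓.
Every preimage lies in τ_X, so f IS continuous.


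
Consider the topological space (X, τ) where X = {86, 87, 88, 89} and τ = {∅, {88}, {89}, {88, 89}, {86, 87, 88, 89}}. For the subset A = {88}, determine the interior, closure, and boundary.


int(A) = {88}, cl(A) = {86, 87, 88}, ∂A = {86, 87}.

Closed sets in (X, τ) are complements of opens:
  closed(X, τ) = {∅, {86, 87}, {86, 87, 88}, {86, 87, 89}, {86, 87, 88, 89}}.
int(A) = ⋃ {U ∈ τ : U ⊆ A}. Opens contained in A: ∅, {88}.
Taking the union of these: int(A) = {88}.
cl(A) = ⋂ {C closed : A ⊆ C}. Closed sets containing A: {86, 87, 88}, {86, 87, 88, 89}.
Intersecting these: cl(A) = {86, 87, 88}.
∂A = cl(A) ∖ int(A) = {86, 87, 88} ∖ {88} = {86, 87}.


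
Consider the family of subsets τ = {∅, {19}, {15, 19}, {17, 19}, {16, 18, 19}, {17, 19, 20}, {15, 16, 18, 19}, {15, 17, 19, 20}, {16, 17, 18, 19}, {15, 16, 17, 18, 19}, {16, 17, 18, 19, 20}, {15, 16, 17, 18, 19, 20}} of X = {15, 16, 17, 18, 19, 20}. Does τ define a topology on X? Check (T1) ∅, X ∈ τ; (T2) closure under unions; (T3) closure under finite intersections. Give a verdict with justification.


τ is NOT a topology on X.

Axiom (T1): ∅ ∈ τ? Yes; X ∈ τ? Yes.
Axiom (T2/T3): check pairwise unions and intersections of members of τ.
Counterexample for (T2): {15, 19} ∪ {17, 19} = {15, 17, 19} ∉ τ. Therefore τ is NOT a topology.


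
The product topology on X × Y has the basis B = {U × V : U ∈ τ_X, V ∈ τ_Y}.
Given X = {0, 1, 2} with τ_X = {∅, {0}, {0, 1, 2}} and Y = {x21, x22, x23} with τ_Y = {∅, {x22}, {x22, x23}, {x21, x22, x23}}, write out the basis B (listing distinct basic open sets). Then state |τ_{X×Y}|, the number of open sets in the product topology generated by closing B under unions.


Basis B = {∅ × ∅, {0} × {x22}, {0} × {x22, x23}, {0} × {x21, x22, x23}, {0, 1, 2} × {x22}, {0, 1, 2} × {x22, x23}, {0, 1, 2} × {x21, x22, x23}}; |τ_{X×Y}| = 10.

Enumerate products U × V with U ∈ τ_X, V ∈ τ_Y (deduplicated):
  ∅ × ∅ = {} (∅)
  {0} × {x22} = {(0,x22)}
  {0} × {x22, x23} = {(0,x22), (0,x23)}
  {0} × {x21, x22, x23} = {(0,x21), (0,x22), (0,x23)}
  {0, 1, 2} × {x22} = {(0,x22), (1,x22), (2,x22)}
  {0, 1, 2} × {x22, x23} = {(0,x22), (0,x23), (1,x22), (1,x23), (2,x22), (2,x23)}
  {0, 1, 2} × {x21, x22, x23} = {(0,x21), (0,x22), (0,x23), (1,x21), (1,x22), (1,x23), (2,x21), (2,x22), (2,x23)}
These 7 distinct sets form the basis B.
Close under arbitrary unions to get τ_{X×Y}; counting gives |τ_{X×Y}| = 10.


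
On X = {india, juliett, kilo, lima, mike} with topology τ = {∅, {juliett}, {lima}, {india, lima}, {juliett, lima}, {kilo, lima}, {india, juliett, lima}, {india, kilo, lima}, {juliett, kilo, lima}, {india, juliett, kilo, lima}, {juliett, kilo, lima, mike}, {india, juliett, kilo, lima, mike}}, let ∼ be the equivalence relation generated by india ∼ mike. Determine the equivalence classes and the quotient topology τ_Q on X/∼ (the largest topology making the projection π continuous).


X/∼ = {[india=mike], [juliett], [kilo], [lima]}; |τ_Q| = 7.

Equivalence classes: [india=mike], [juliett], [kilo], [lima].
Quotient map π: X → X/∼ sends india ↦ [india=mike], juliett ↦ [juliett], kilo ↦ [kilo], lima ↦ [lima], mike ↦ [india=mike].
For each subset V ⊆ X/∼, compute π^{-1}(V) ⊆ X and check whether π^{-1}(V) ∈ τ. V is open in τ_Q iff π^{-1}(V) ∈ τ.
  V = {}: π^{-1}(V) = ∅ ∈ τ ✓.
  V = {[india=mike]}: π^{-1}(V) = {india, mike} ∉ τ ✗.
  V = {[juliett]}: π^{-1}(V) = {juliett} ∈ τ ✓.
  V = {[india=mike], [juliett]}: π^{-1}(V) = {india, juliett, mike} ∉ τ ✗.
  V = {[kilo]}: π^{-1}(V) = {kilo} ∉ τ ✗.
  V = {[india=mike], [kilo]}: π^{-1}(V) = {india, kilo, mike} ∉ τ ✗.
  V = {[juliett], [kilo]}: π^{-1}(V) = {juliett, kilo} ∉ τ ✗.
  V = {[india=mike], [juliett], [kilo]}: π^{-1}(V) = {india, juliett, kilo, mike} ∉ τ ✗.
  V = {[lima]}: π^{-1}(V) = {lima} ∈ τ ✓.
  V = {[india=mike], [lima]}: π^{-1}(V) = {india, lima, mike} ∉ τ ✗.
  V = {[juliett], [lima]}: π^{-1}(V) = {juliett, lima} ∈ τ ✓.
  V = {[india=mike], [juliett], [lima]}: π^{-1}(V) = {india, juliett, lima, mike} ∉ τ ✗.
  V = {[kilo], [lima]}: π^{-1}(V) = {kilo, lima} ∈ τ ✓.
  V = {[india=mike], [kilo], [lima]}: π^{-1}(V) = {india, kilo, lima, mike} ∉ τ ✗.
  V = {[juliett], [kilo], [lima]}: π^{-1}(V) = {juliett, kilo, lima} ∈ τ ✓.
  V = {[india=mike], [juliett], [kilo], [lima]}: π^{-1}(V) = {india, juliett, kilo, lima, mike} ∈ τ ✓.
Open sets in the quotient: τ_Q = {{}, {[juliett]}, {[lima]}, {[juliett], [lima]}, {[kilo], [lima]}, {[juliett], [kilo], [lima]}, {[india=mike], [juliett], [kilo], [lima]}} (7 elements).


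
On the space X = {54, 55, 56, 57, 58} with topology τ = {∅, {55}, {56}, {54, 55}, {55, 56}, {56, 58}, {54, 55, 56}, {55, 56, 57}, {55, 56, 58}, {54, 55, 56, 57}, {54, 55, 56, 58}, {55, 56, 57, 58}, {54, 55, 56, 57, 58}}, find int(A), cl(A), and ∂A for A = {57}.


int(A) = ∅, cl(A) = {57}, ∂A = {57}.

Closed sets in (X, τ) are complements of opens:
  closed(X, τ) = {∅, {54}, {57}, {58}, {54, 57}, {54, 58}, {57, 58}, {54, 55, 57}, {54, 57, 58}, {56, 57, 58}, {54, 55, 57, 58}, {54, 56, 57, 58}, {54, 55, 56, 57, 58}}.
int(A) = ⋃ {U ∈ τ : U ⊆ A}. Opens contained in A: ∅.
Taking the union of these: int(A) = ∅.
cl(A) = ⋂ {C closed : A ⊆ C}. Closed sets containing A: {57}, {54, 57}, {57, 58}, {54, 55, 57}, {54, 57, 58}, {56, 57, 58}, {54, 55, 57, 58}, {54, 56, 57, 58}, {54, 55, 56, 57, 58}.
Intersecting these: cl(A) = {57}.
∂A = cl(A) ∖ int(A) = {57} ∖ ∅ = {57}.


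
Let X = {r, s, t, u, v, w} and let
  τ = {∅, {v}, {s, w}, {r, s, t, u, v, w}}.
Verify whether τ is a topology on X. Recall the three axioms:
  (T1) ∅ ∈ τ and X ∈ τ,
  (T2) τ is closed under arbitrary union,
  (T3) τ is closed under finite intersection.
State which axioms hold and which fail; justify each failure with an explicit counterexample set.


τ is NOT a topology on X.

Axiom (T1): ∅ ∈ τ? Yes; X ∈ τ? Yes.
Axiom (T2/T3): check pairwise unions and intersections of members of τ.
Counterexample for (T2): {v} ∪ {s, w} = {s, v, w} ∉ τ. Therefore τ is NOT a topology.


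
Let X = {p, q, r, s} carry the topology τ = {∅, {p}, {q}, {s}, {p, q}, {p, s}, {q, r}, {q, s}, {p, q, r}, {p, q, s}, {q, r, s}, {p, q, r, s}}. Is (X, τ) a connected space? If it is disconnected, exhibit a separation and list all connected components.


(X, τ) is disconnected; components = [{p}, {s}, {q, r}].

Find clopen sets (U ∈ τ with X ∖ U ∈ τ):
  U = ∅, X ∖ U = {p, q, r, s} — both open, so U is clopen.
  U = {p}, X ∖ U = {q, r, s} — both open, so U is clopen.
  U = {s}, X ∖ U = {p, q, r} — both open, so U is clopen.
  U = {p, s}, X ∖ U = {q, r} — both open, so U is clopen.
  U = {q, r}, X ∖ U = {p, s} — both open, so U is clopen.
  U = {p, q, r}, X ∖ U = {s} — both open, so U is clopen.
  U = {q, r, s}, X ∖ U = {p} — both open, so U is clopen.
  U = {p, q, r, s}, X ∖ U = ∅ — both open, so U is clopen.
Nontrivial clopen(s) exist: e.g. {q, r, s}. So (X, τ) is disconnected.
Compute connected components by grouping points that agree on all clopens:
  component: {p}
  component: {s}
  component: {q, r}


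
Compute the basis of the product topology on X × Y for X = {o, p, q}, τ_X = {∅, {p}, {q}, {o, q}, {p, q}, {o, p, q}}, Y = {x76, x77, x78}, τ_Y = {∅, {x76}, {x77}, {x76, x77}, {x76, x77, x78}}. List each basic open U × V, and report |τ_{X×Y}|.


Basis B = {∅ × ∅, {p} × {x76}, {p} × {x77}, {q} × {x76}, {q} × {x77}, {o, q} × {x76}, {o, q} × {x77}, {p} × {x76, x77}, {p, q} × {x76}, {p, q} × {x77}, {q} × {x76, x77}, {o, p, q} × {x76}, {o, p, q} × {x77}, {p} × {x76, x77, x78}, {q} × {x76, x77, x78}, {o, q} × {x76, x77}, {p, q} × {x76, x77}, {o, q} × {x76, x77, x78}, {o, p, q} × {x76, x77}, {p, q} × {x76, x77, x78}, {o, p, q} × {x76, x77, x78}}; |τ_{X×Y}| = 70.

Enumerate products U × V with U ∈ τ_X, V ∈ τ_Y (deduplicated):
  ∅ × ∅ = {} (∅)
  {p} × {x76} = {(p,x76)}
  {p} × {x77} = {(p,x77)}
  {q} × {x76} = {(q,x76)}
  {q} × {x77} = {(q,x77)}
  {o, q} × {x76} = {(o,x76), (q,x76)}
  {o, q} × {x77} = {(o,x77), (q,x77)}
  {p} × {x76, x77} = {(p,x76), (p,x77)}
  {p, q} × {x76} = {(p,x76), (q,x76)}
  {p, q} × {x77} = {(p,x77), (q,x77)}
  {q} × {x76, x77} = {(q,x76), (q,x77)}
  {o, p, q} × {x76} = {(o,x76), (p,x76), (q,x76)}
  {o, p, q} × {x77} = {(o,x77), (p,x77), (q,x77)}
  {p} × {x76, x77, x78} = {(p,x76), (p,x77), (p,x78)}
  {q} × {x76, x77, x78} = {(q,x76), (q,x77), (q,x78)}
  {o, q} × {x76, x77} = {(o,x76), (o,x77), (q,x76), (q,x77)}
  {p, q} × {x76, x77} = {(p,x76), (p,x77), (q,x76), (q,x77)}
  {o, q} × {x76, x77, x78} = {(o,x76), (o,x77), (o,x78), (q,x76), (q,x77), (q,x78)}
  {o, p, q} × {x76, x77} = {(o,x76), (o,x77), (p,x76), (p,x77), (q,x76), (q,x77)}
  {p, q} × {x76, x77, x78} = {(p,x76), (p,x77), (p,x78), (q,x76), (q,x77), (q,x78)}
  {o, p, q} × {x76, x77, x78} = {(o,x76), (o,x77), (o,x78), (p,x76), (p,x77), (p,x78), (q,x76), (q,x77), (q,x78)}
These 21 distinct sets form the basis B.
Close under arbitrary unions to get τ_{X×Y}; counting gives |τ_{X×Y}| = 70.


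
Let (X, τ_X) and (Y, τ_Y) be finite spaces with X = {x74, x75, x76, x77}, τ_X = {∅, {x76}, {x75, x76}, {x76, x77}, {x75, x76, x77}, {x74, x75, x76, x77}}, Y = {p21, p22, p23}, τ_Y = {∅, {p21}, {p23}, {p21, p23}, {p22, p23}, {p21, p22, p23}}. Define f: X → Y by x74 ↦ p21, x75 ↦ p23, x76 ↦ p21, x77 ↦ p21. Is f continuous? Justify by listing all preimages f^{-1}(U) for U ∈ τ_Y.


f is NOT continuous.

Compute f^{-1}(U) for each U ∈ τ_Y:
  U = ∅: f^{-1}(U) = ∅ ∈ τ_X ✓.
  U = {p21}: f^{-1}(U) = {x74, x76, x77} ∉ τ_X ✗.
  U = {p23}: f^{-1}(U) = {x75} ∉ τ_X ✗.
  U = {p21, p23}: f^{-1}(U) = {x74, x75, x76, x77} ∈ τ_X ✓.
  U = {p22, p23}: f^{-1}(U) = {x75} ∉ τ_X ✗.
  U = {p21, p22, p23}: f^{-1}(U) = {x74, x75, x76, x77} ∈ τ_X ✓.
Found U = {p21} with f^{-1}(U) = {x74, x76, x77} not in τ_X. Therefore f is NOT continuous.


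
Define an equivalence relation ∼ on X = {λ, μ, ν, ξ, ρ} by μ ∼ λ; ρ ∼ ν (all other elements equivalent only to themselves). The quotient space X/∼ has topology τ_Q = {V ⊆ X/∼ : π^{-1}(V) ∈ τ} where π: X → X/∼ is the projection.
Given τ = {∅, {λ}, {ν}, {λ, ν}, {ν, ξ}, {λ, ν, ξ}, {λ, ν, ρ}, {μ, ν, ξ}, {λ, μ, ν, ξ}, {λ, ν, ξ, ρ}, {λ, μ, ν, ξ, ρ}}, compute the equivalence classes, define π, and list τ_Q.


X/∼ = {[λ=μ], [ν=ρ], [ξ]}; |τ_Q| = 2.

Equivalence classes: [λ=μ], [ν=ρ], [ξ].
Quotient map π: X → X/∼ sends λ ↦ [λ=μ], μ ↦ [λ=μ], ν ↦ [ν=ρ], ξ ↦ [ξ], ρ ↦ [ν=ρ].
For each subset V ⊆ X/∼, compute π^{-1}(V) ⊆ X and check whether π^{-1}(V) ∈ τ. V is open in τ_Q iff π^{-1}(V) ∈ τ.
  V = {}: π^{-1}(V) = ∅ ∈ τ ✓.
  V = {[λ=μ]}: π^{-1}(V) = {λ, μ} ∉ τ ✗.
  V = {[ν=ρ]}: π^{-1}(V) = {ν, ρ} ∉ τ ✗.
  V = {[λ=μ], [ν=ρ]}: π^{-1}(V) = {λ, μ, ν, ρ} ∉ τ ✗.
  V = {[ξ]}: π^{-1}(V) = {ξ} ∉ τ ✗.
  V = {[λ=μ], [ξ]}: π^{-1}(V) = {λ, μ, ξ} ∉ τ ✗.
  V = {[ν=ρ], [ξ]}: π^{-1}(V) = {ν, ξ, ρ} ∉ τ ✗.
  V = {[λ=μ], [ν=ρ], [ξ]}: π^{-1}(V) = {λ, μ, ν, ξ, ρ} ∈ τ ✓.
Open sets in the quotient: τ_Q = {{}, {[λ=μ], [ν=ρ], [ξ]}} (2 elements).


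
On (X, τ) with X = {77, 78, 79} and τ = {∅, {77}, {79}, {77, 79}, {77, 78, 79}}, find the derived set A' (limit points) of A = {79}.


A' = {78}

For each x ∈ X, list the open sets U ∈ τ with x ∈ U, then check whether U ∩ (A ∖ {x}) ≠ ∅ for every such U.
  x = 77: open {77} ∋ x has {77} ∩ (A ∖ {77}) = ∅, so x is NOT a limit point.
  x = 78: opens ∋ x are {77, 78, 79}; each meets A ∖ {78}, so x IS a limit point.
  x = 79: open {79} ∋ x has {79} ∩ (A ∖ {79}) = ∅, so x is NOT a limit point.
Collecting: A' = {78}.


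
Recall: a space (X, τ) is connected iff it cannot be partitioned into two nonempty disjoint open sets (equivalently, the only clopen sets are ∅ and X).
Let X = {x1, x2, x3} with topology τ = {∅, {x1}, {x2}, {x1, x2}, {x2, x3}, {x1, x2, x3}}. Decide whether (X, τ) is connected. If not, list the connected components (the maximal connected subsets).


(X, τ) is disconnected; components = [{x1}, {x2, x3}].

Find clopen sets (U ∈ τ with X ∖ U ∈ τ):
  U = ∅, X ∖ U = {x1, x2, x3} — both open, so U is clopen.
  U = {x1}, X ∖ U = {x2, x3} — both open, so U is clopen.
  U = {x2, x3}, X ∖ U = {x1} — both open, so U is clopen.
  U = {x1, x2, x3}, X ∖ U = ∅ — both open, so U is clopen.
Nontrivial clopen(s) exist: e.g. {x2, x3}. So (X, τ) is disconnected.
Compute connected components by grouping points that agree on all clopens:
  component: {x1}
  component: {x2, x3}


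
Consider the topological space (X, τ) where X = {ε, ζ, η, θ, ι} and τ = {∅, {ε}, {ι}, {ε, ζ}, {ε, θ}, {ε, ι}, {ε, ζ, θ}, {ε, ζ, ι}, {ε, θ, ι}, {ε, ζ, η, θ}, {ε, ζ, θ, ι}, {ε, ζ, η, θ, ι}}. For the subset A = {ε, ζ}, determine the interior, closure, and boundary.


int(A) = {ε, ζ}, cl(A) = {ε, ζ, η, θ}, ∂A = {η, θ}.

Closed sets in (X, τ) are complements of opens:
  closed(X, τ) = {∅, {η}, {ι}, {ζ, η}, {η, θ}, {η, ι}, {ζ, η, θ}, {ζ, η, ι}, {η, θ, ι}, {ε, ζ, η, θ}, {ζ, η, θ, ι}, {ε, ζ, η, θ, ι}}.
int(A) = ⋃ {U ∈ τ : U ⊆ A}. Opens contained in A: ∅, {ε}, {ε, ζ}.
Taking the union of these: int(A) = {ε, ζ}.
cl(A) = ⋂ {C closed : A ⊆ C}. Closed sets containing A: {ε, ζ, η, θ}, {ε, ζ, η, θ, ι}.
Intersecting these: cl(A) = {ε, ζ, η, θ}.
∂A = cl(A) ∖ int(A) = {ε, ζ, η, θ} ∖ {ε, ζ} = {η, θ}.


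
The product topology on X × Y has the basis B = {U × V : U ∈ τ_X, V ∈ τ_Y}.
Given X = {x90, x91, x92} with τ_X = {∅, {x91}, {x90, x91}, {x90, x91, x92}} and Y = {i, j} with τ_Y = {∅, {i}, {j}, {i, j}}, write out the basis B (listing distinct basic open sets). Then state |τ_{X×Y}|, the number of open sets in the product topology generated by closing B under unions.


Basis B = {∅ × ∅, {x91} × {i}, {x91} × {j}, {x90, x91} × {i}, {x90, x91} × {j}, {x91} × {i, j}, {x90, x91, x92} × {i}, {x90, x91, x92} × {j}, {x90, x91} × {i, j}, {x90, x91, x92} × {i, j}}; |τ_{X×Y}| = 16.

Enumerate products U × V with U ∈ τ_X, V ∈ τ_Y (deduplicated):
  ∅ × ∅ = {} (∅)
  {x91} × {i} = {(x91,i)}
  {x91} × {j} = {(x91,j)}
  {x90, x91} × {i} = {(x90,i), (x91,i)}
  {x90, x91} × {j} = {(x90,j), (x91,j)}
  {x91} × {i, j} = {(x91,i), (x91,j)}
  {x90, x91, x92} × {i} = {(x90,i), (x91,i), (x92,i)}
  {x90, x91, x92} × {j} = {(x90,j), (x91,j), (x92,j)}
  {x90, x91} × {i, j} = {(x90,i), (x90,j), (x91,i), (x91,j)}
  {x90, x91, x92} × {i, j} = {(x90,i), (x90,j), (x91,i), (x91,j), (x92,i), (x92,j)}
These 10 distinct sets form the basis B.
Close under arbitrary unions to get τ_{X×Y}; counting gives |τ_{X×Y}| = 16.
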